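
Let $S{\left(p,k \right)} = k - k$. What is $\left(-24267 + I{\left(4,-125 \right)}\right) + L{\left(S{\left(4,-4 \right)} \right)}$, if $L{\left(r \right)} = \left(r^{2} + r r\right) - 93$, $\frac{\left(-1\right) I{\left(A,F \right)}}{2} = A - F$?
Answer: $-24618$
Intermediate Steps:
$I{\left(A,F \right)} = - 2 A + 2 F$ ($I{\left(A,F \right)} = - 2 \left(A - F\right) = - 2 A + 2 F$)
$S{\left(p,k \right)} = 0$
$L{\left(r \right)} = -93 + 2 r^{2}$ ($L{\left(r \right)} = \left(r^{2} + r^{2}\right) - 93 = 2 r^{2} - 93 = -93 + 2 r^{2}$)
$\left(-24267 + I{\left(4,-125 \right)}\right) + L{\left(S{\left(4,-4 \right)} \right)} = \left(-24267 + \left(\left(-2\right) 4 + 2 \left(-125\right)\right)\right) - \left(93 - 2 \cdot 0^{2}\right) = \left(-24267 - 258\right) + \left(-93 + 2 \cdot 0\right) = \left(-24267 - 258\right) + \left(-93 + 0\right) = -24525 - 93 = -24618$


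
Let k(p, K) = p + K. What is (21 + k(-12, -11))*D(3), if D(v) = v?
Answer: -6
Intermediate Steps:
k(p, K) = K + p
(21 + k(-12, -11))*D(3) = (21 + (-11 - 12))*3 = (21 - 23)*3 = -2*3 = -6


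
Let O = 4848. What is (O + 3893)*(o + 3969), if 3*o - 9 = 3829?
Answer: 137627045/3 ≈ 4.5876e+7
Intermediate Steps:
o = 3838/3 (o = 3 + (⅓)*3829 = 3 + 3829/3 = 3838/3 ≈ 1279.3)
(O + 3893)*(o + 3969) = (4848 + 3893)*(3838/3 + 3969) = 8741*(15745/3) = 137627045/3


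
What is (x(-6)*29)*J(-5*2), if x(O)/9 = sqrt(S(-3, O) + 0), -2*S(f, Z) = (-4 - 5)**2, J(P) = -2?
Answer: -2349*I*sqrt(2) ≈ -3322.0*I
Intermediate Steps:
S(f, Z) = -81/2 (S(f, Z) = -(-4 - 5)**2/2 = -1/2*(-9)**2 = -1/2*81 = -81/2)
x(O) = 81*I*sqrt(2)/2 (x(O) = 9*sqrt(-81/2 + 0) = 9*sqrt(-81/2) = 9*(9*I*sqrt(2)/2) = 81*I*sqrt(2)/2)
(x(-6)*29)*J(-5*2) = ((81*I*sqrt(2)/2)*29)*(-2) = (2349*I*sqrt(2)/2)*(-2) = -2349*I*sqrt(2)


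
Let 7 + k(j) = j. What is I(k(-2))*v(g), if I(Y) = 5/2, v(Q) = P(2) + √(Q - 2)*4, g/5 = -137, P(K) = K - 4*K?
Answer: -15 + 10*I*√687 ≈ -15.0 + 262.11*I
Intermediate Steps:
k(j) = -7 + j
P(K) = -3*K
g = -685 (g = 5*(-137) = -685)
v(Q) = -6 + 4*√(-2 + Q) (v(Q) = -3*2 + √(Q - 2)*4 = -6 + √(-2 + Q)*4 = -6 + 4*√(-2 + Q))
I(Y) = 5/2 (I(Y) = 5*(½) = 5/2)
I(k(-2))*v(g) = 5*(-6 + 4*√(-2 - 685))/2 = 5*(-6 + 4*√(-687))/2 = 5*(-6 + 4*(I*√687))/2 = 5*(-6 + 4*I*√687)/2 = -15 + 10*I*√687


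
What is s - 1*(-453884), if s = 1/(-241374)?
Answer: 109555796615/241374 ≈ 4.5388e+5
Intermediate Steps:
s = -1/241374 ≈ -4.1429e-6
s - 1*(-453884) = -1/241374 - 1*(-453884) = -1/241374 + 453884 = 109555796615/241374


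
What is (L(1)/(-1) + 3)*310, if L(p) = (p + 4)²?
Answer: -6820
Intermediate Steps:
L(p) = (4 + p)²
(L(1)/(-1) + 3)*310 = ((4 + 1)²/(-1) + 3)*310 = (-1*5² + 3)*310 = (-1*25 + 3)*310 = (-25 + 3)*310 = -22*310 = -6820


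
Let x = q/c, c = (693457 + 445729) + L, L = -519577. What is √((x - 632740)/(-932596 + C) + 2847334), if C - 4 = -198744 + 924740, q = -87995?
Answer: √11664285525306906639848603071/64004370482 ≈ 1687.4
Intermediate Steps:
c = 619609 (c = (693457 + 445729) - 519577 = 1139186 - 519577 = 619609)
C = 726000 (C = 4 + (-198744 + 924740) = 4 + 725996 = 726000)
x = -87995/619609 ≈ -0.14202
√((x - 632740)/(-932596 + C) + 2847334) = √((-87995/619609 - 632740)/(-932596 + 726000) + 2847334) = √(-392051486655/619609/(-206596) + 2847334) = √(-392051486655/619609*(-1/206596) + 2847334) = √(392051486655/128008740964 + 2847334) = √(364484032495476631/128008740964) = √11664285525306906639848603071/64004370482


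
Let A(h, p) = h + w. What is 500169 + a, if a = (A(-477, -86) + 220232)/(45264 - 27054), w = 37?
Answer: 1518049547/3035 ≈ 5.0018e+5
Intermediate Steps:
A(h, p) = 37 + h (A(h, p) = h + 37 = 37 + h)
a = 36632/3035 (a = ((37 - 477) + 220232)/(45264 - 27054) = (-440 + 220232)/18210 = 219792*(1/18210) = 36632/3035 ≈ 12.070)
500169 + a = 500169 + 36632/3035 = 1518049547/3035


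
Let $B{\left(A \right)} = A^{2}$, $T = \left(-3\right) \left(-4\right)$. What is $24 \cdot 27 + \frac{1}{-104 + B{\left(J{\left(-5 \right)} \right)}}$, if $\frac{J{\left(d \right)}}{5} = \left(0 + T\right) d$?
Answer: $\frac{58252609}{89896} \approx 648.0$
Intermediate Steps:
$T = 12$
$J{\left(d \right)} = 60 d$ ($J{\left(d \right)} = 5 \left(0 + 12\right) d = 5 \cdot 12 d = 60 d$)
$24 \cdot 27 + \frac{1}{-104 + B{\left(J{\left(-5 \right)} \right)}} = 24 \cdot 27 + \frac{1}{-104 + \left(60 \left(-5\right)\right)^{2}} = 648 + \frac{1}{-104 + \left(-300\right)^{2}} = 648 + \frac{1}{-104 + 90000} = 648 + \frac{1}{89896} = \frac{58252609}{89896}$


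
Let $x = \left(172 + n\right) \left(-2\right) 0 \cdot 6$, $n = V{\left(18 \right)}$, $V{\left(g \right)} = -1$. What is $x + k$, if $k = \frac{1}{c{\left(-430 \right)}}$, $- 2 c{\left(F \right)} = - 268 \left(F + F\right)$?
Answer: $- \frac{1}{115240} \approx -8.6775 \cdot 10^{-6}$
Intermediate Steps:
$c{\left(F \right)} = 268 F$ ($c{\left(F \right)} = - \frac{\left(-268\right) \left(F + F\right)}{2} = - \frac{\left(-268\right) 2 F}{2} = - \frac{\left(-536\right) F}{2} = 268 F$)
$n = -1$
$k = - \frac{1}{115240}$ ($k = \frac{1}{268 \left(-430\right)} = \frac{1}{-115240} = - \frac{1}{115240} \approx -8.6775 \cdot 10^{-6}$)
$x = 0$ ($x = \left(172 - 1\right) \left(-2\right) 0 \cdot 6 = 171 \cdot 0 \cdot 6 = 171 \cdot 0 = 0$)
$x + k = 0 - \frac{1}{115240} = - \frac{1}{115240}$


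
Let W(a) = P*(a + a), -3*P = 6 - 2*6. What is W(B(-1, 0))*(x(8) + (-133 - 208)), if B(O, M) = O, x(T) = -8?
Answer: 1396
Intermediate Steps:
P = 2 (P = -(6 - 2*6)/3 = -(6 - 12)/3 = -⅓*(-6) = 2)
W(a) = 4*a (W(a) = 2*(a + a) = 2*(2*a) = 4*a)
W(B(-1, 0))*(x(8) + (-133 - 208)) = (4*(-1))*(-8 + (-133 - 208)) = -4*(-8 - 341) = -4*(-349) = 1396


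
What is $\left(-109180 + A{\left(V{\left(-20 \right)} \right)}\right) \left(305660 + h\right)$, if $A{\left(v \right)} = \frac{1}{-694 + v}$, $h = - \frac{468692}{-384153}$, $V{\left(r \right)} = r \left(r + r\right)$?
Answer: $- \frac{32355208195532264}{969529} \approx -3.3372 \cdot 10^{10}$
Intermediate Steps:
$V{\left(r \right)} = 2 r^{2}$ ($V{\left(r \right)} = r 2 r = 2 r^{2}$)
$h = \frac{66956}{54879}$ ($h = \left(-468692\right) \left(- \frac{1}{384153}\right) = \frac{66956}{54879} \approx 1.2201$)
$\left(-109180 + A{\left(V{\left(-20 \right)} \right)}\right) \left(305660 + h\right) = \left(-109180 + \frac{1}{-694 + 2 \left(-20\right)^{2}}\right) \left(305660 + \frac{66956}{54879}\right) = \left(-109180 + \frac{1}{-694 + 2 \cdot 400}\right) \frac{16774382096}{54879} = \left(-109180 + \frac{1}{-694 + 800}\right) \frac{16774382096}{54879} = \left(-109180 + \frac{1}{106}\right) \frac{16774382096}{54879} = \left(- \frac{11573079}{106}\right) \frac{16774382096}{54879} = - \frac{32355208195532264}{969529}$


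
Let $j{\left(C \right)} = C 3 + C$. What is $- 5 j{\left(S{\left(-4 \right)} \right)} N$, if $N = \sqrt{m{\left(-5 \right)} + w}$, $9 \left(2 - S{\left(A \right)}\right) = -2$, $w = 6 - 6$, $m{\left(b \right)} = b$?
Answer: $- \frac{400 i \sqrt{5}}{9} \approx - 99.381 i$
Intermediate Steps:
$w = 0$ ($w = 6 - 6 = 0$)
$S{\left(A \right)} = \frac{20}{9}$ ($S{\left(A \right)} = 2 - - \frac{2}{9} = 2 + \frac{2}{9} = \frac{20}{9}$)
$j{\left(C \right)} = 4 C$ ($j{\left(C \right)} = 3 C + C = 4 C$)
$N = i \sqrt{5}$ ($N = \sqrt{-5 + 0} = \sqrt{-5} = i \sqrt{5} \approx 2.2361 i$)
$- 5 j{\left(S{\left(-4 \right)} \right)} N = - 5 \cdot 4 \cdot \frac{20}{9} i \sqrt{5} = \left(-5\right) \frac{80}{9} i \sqrt{5} = - \frac{400 i \sqrt{5}}{9}$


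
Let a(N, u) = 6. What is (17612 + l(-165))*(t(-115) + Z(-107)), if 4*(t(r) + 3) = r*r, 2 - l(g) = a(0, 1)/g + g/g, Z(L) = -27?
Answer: 2539007257/44 ≈ 5.7705e+7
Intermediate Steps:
l(g) = 1 - 6/g (l(g) = 2 - (6/g + g/g) = 2 - (6/g + 1) = 2 - (1 + 6/g) = 2 + (-1 - 6/g) = 1 - 6/g)
t(r) = -3 + r²/4 (t(r) = -3 + (r*r)/4 = -3 + r²/4)
(17612 + l(-165))*(t(-115) + Z(-107)) = (17612 + (-6 - 165)/(-165))*((-3 + (¼)*(-115)²) - 27) = (17612 - 1/165*(-171))*((-3 + (¼)*13225) - 27) = (17612 + 57/55)*((-3 + 13225/4) - 27) = 968717*(13213/4 - 27)/55 = (968717/55)*(13105/4) = 2539007257/44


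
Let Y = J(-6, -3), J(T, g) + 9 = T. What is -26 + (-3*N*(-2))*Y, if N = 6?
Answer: -566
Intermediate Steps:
J(T, g) = -9 + T
Y = -15 (Y = -9 - 6 = -15)
-26 + (-3*N*(-2))*Y = -26 + (-3*6*(-2))*(-15) = -26 - 18*(-2)*(-15) = -26 + 36*(-15) = -26 - 540 = -566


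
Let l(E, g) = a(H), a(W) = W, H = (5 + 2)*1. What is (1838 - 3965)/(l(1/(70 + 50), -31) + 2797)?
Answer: -2127/2804 ≈ -0.75856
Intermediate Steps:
H = 7 (H = 7*1 = 7)
l(E, g) = 7
(1838 - 3965)/(l(1/(70 + 50), -31) + 2797) = (1838 - 3965)/(7 + 2797) = -2127/2804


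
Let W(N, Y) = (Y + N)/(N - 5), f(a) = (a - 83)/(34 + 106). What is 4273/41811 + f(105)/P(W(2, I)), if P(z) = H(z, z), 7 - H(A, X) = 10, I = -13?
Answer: 6943/139370 ≈ 0.049817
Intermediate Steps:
f(a) = -83/140 + a/140 (f(a) = (-83 + a)/140 = (-83 + a)*(1/140) = -83/140 + a/140)
H(A, X) = -3 (H(A, X) = 7 - 1*10 = 7 - 10 = -3)
W(N, Y) = (N + Y)/(-5 + N)
P(z) = -3
4273/41811 + f(105)/P(W(2, I)) = 4273/41811 + (-83/140 + (1/140)*105)/(-3) = 4273*(1/41811) + (-83/140 + ¾)*(-⅓) = 4273/41811 + (11/70)*(-⅓) = 4273/41811 - 11/210 = 6943/139370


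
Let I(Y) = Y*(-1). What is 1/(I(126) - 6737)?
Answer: -1/6863 ≈ -0.00014571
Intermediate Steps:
I(Y) = -Y
1/(I(126) - 6737) = 1/(-1*126 - 6737) = 1/(-126 - 6737) = 1/(-6863) = -1/6863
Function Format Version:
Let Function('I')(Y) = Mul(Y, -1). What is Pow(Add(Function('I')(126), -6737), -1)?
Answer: Rational(-1, 6863) ≈ -0.00014571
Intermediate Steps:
Function('I')(Y) = Mul(-1, Y)
Pow(Add(Function('I')(126), -6737), -1) = Pow(Add(Mul(-1, 126), -6737), -1) = Pow(Add(-126, -6737), -1) = Pow(-6863, -1) = Rational(-1, 6863)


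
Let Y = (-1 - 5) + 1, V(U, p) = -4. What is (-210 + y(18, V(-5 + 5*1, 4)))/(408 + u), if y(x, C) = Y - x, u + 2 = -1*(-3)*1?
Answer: -233/409 ≈ -0.56968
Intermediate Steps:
u = 1 (u = -2 - 1*(-3)*1 = -2 + 3*1 = -2 + 3 = 1)
Y = -5 (Y = -6 + 1 = -5)
y(x, C) = -5 - x
(-210 + y(18, V(-5 + 5*1, 4)))/(408 + u) = (-210 + (-5 - 1*18))/(408 + 1) = (-210 + (-5 - 18))/409 = (-210 - 23)*(1/409) = -233*1/409 = -233/409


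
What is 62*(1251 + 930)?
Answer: 135222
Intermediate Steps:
62*(1251 + 930) = 62*2181 = 135222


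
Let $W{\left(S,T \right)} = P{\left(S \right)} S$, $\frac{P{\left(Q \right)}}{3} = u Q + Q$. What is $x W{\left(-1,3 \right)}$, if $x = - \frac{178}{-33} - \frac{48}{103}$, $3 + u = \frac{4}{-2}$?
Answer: $- \frac{67000}{1133} \approx -59.135$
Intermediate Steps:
$u = -5$ ($u = -3 + \frac{4}{-2} = -3 + 4 \left(- \frac{1}{2}\right) = -3 - 2 = -5$)
$x = \frac{16750}{3399}$ ($x = \left(-178\right) \left(- \frac{1}{33}\right) - \frac{48}{103} = \frac{178}{33} - \frac{48}{103} = \frac{16750}{3399} \approx 4.9279$)
$P{\left(Q \right)} = - 12 Q$ ($P{\left(Q \right)} = 3 \left(- 5 Q + Q\right) = 3 \left(- 4 Q\right) = - 12 Q$)
$W{\left(S,T \right)} = - 12 S^{2}$ ($W{\left(S,T \right)} = - 12 S S = - 12 S^{2}$)
$x W{\left(-1,3 \right)} = \frac{16750 \left(- 12 \left(-1\right)^{2}\right)}{3399} = \frac{16750 \left(\left(-12\right) 1\right)}{3399} = \frac{16750}{3399} \left(-12\right) = - \frac{67000}{1133}$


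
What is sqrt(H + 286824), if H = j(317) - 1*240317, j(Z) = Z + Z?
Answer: sqrt(47141) ≈ 217.12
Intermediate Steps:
j(Z) = 2*Z
H = -239683 (H = 2*317 - 1*240317 = 634 - 240317 = -239683)
sqrt(H + 286824) = sqrt(-239683 + 286824) = sqrt(47141)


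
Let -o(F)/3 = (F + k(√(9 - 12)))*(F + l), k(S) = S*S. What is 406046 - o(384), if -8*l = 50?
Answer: 3351257/4 ≈ 8.3781e+5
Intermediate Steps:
l = -25/4 (l = -⅛*50 = -25/4 ≈ -6.2500)
k(S) = S²
o(F) = -3*(-3 + F)*(-25/4 + F) (o(F) = -3*(F + (√(9 - 12))²)*(F - 25/4) = -3*(F + (√(-3))²)*(-25/4 + F) = -3*(F + (I*√3)²)*(-25/4 + F) = -3*(F - 3)*(-25/4 + F) = -3*(-3 + F)*(-25/4 + F))
406046 - o(384) = 406046 - (-225/4 - 3*384² + (111/4)*384) = 406046 - (-225/4 - 3*147456 + 10656) = 406046 - (-225/4 - 442368 + 10656) = 406046 - 1*(-1727073/4) = 406046 + 1727073/4 = 3351257/4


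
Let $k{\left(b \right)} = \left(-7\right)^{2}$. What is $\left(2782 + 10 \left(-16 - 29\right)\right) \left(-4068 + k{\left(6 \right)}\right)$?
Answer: $-9372308$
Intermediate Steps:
$k{\left(b \right)} = 49$
$\left(2782 + 10 \left(-16 - 29\right)\right) \left(-4068 + k{\left(6 \right)}\right) = \left(2782 + 10 \left(-16 - 29\right)\right) \left(-4068 + 49\right) = \left(2782 + 10 \left(-45\right)\right) \left(-4019\right) = \left(2782 - 450\right) \left(-4019\right) = 2332 \left(-4019\right) = -9372308$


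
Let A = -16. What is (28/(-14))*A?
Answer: 32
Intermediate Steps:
(28/(-14))*A = (28/(-14))*(-16) = (28*(-1/14))*(-16) = -2*(-16) = 32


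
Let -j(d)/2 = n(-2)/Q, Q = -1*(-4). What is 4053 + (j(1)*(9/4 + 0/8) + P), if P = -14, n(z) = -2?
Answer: 16165/4 ≈ 4041.3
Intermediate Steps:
Q = 4
j(d) = 1 (j(d) = -(-4)/4 = -2*(-1/2) = 1)
4053 + (j(1)*(9/4 + 0/8) + P) = 4053 + (1*(9/4 + 0/8) - 14) = 4053 + (1*(9*(1/4) + 0*(1/8)) - 14) = 4053 + (1*(9/4 + 0) - 14) = 4053 + (1*(9/4) - 14) = 4053 + (9/4 - 14) = 4053 - 47/4 = 16165/4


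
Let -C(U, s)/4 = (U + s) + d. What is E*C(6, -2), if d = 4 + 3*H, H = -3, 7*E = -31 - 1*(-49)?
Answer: 72/7 ≈ 10.286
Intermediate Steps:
E = 18/7 (E = (-31 - 1*(-49))/7 = (-31 + 49)/7 = (⅐)*18 = 18/7 ≈ 2.5714)
d = -5 (d = 4 + 3*(-3) = 4 - 9 = -5)
C(U, s) = 20 - 4*U - 4*s (C(U, s) = -4*((U + s) - 5) = -4*(-5 + U + s) = 20 - 4*U - 4*s)
E*C(6, -2) = 18*(20 - 4*6 - 4*(-2))/7 = 18*(20 - 24 + 8)/7 = (18/7)*4 = 72/7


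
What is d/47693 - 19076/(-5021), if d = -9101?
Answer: 864095547/239466553 ≈ 3.6084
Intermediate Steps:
d/47693 - 19076/(-5021) = -9101/47693 - 19076/(-5021) = -9101*1/47693 - 19076*(-1/5021) = -9101/47693 + 19076/5021 = 864095547/239466553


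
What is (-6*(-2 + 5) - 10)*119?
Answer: -3332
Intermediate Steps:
(-6*(-2 + 5) - 10)*119 = (-6*3 - 10)*119 = (-18 - 10)*119 = -28*119 = -3332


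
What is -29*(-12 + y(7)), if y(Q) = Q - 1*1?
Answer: 174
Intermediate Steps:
y(Q) = -1 + Q (y(Q) = Q - 1 = -1 + Q)
-29*(-12 + y(7)) = -29*(-12 + (-1 + 7)) = -29*(-12 + 6) = -29*(-6) = 174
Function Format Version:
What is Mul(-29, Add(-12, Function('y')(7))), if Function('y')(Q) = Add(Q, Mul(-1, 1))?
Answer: 174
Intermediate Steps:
Function('y')(Q) = Add(-1, Q) (Function('y')(Q) = Add(Q, -1) = Add(-1, Q))
Mul(-29, Add(-12, Function('y')(7))) = Mul(-29, Add(-12, Add(-1, 7))) = Mul(-29, Add(-12, 6)) = Mul(-29, -6) = 174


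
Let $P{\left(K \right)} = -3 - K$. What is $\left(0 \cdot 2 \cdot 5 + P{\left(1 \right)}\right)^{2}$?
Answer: $16$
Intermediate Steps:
$\left(0 \cdot 2 \cdot 5 + P{\left(1 \right)}\right)^{2} = \left(0 \cdot 2 \cdot 5 - 4\right)^{2} = \left(0 \cdot 5 - 4\right)^{2} = \left(0 - 4\right)^{2} = \left(-4\right)^{2} = 16$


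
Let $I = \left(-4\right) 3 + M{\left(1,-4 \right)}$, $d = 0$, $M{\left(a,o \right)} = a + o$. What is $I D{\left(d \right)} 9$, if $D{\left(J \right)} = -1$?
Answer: $135$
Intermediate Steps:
$I = -15$ ($I = \left(-4\right) 3 + \left(1 - 4\right) = -12 - 3 = -15$)
$I D{\left(d \right)} 9 = \left(-15\right) \left(-1\right) 9 = 15 \cdot 9 = 135$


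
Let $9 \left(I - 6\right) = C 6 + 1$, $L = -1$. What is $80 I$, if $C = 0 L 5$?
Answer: $\frac{4400}{9} \approx 488.89$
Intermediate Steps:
$C = 0$ ($C = 0 \left(-1\right) 5 = 0 \cdot 5 = 0$)
$I = \frac{55}{9}$ ($I = 6 + \frac{0 \cdot 6 + 1}{9} = 6 + \frac{0 + 1}{9} = 6 + \frac{1}{9} \cdot 1 = 6 + \frac{1}{9} = \frac{55}{9} \approx 6.1111$)
$80 I = 80 \cdot \frac{55}{9} = \frac{4400}{9}$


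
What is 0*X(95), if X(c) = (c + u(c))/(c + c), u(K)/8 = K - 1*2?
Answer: 0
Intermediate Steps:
u(K) = -16 + 8*K (u(K) = 8*(K - 1*2) = 8*(K - 2) = 8*(-2 + K) = -16 + 8*K)
X(c) = (-16 + 9*c)/(2*c) (X(c) = (c + (-16 + 8*c))/(c + c) = (-16 + 9*c)/((2*c)) = (-16 + 9*c)*(1/(2*c)) = (-16 + 9*c)/(2*c))
0*X(95) = 0*(9/2 - 8/95) = 0*(839/190) = 0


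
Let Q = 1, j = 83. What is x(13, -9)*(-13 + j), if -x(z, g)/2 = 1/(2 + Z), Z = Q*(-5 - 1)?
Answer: 35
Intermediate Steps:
Z = -6 (Z = 1*(-5 - 1) = 1*(-6) = -6)
x(z, g) = ½ (x(z, g) = -2/(2 - 6) = -2/(-4) = -2*(-¼) = ½)
x(13, -9)*(-13 + j) = (-13 + 83)/2 = (½)*70 = 35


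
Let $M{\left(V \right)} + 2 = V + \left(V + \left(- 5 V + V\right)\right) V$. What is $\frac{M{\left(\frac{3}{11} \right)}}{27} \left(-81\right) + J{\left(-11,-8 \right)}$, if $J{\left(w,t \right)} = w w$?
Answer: $\frac{15349}{121} \approx 126.85$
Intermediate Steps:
$J{\left(w,t \right)} = w^{2}$
$M{\left(V \right)} = -2 + V - 3 V^{2}$ ($M{\left(V \right)} = -2 + \left(V + \left(V + \left(- 5 V + V\right)\right) V\right) = -2 + \left(V + \left(V - 4 V\right) V\right) = -2 + \left(V + - 3 V V\right) = -2 - \left(- V + 3 V^{2}\right) = -2 + V - 3 V^{2}$)
$\frac{M{\left(\frac{3}{11} \right)}}{27} \left(-81\right) + J{\left(-11,-8 \right)} = \frac{-2 + \frac{3}{11} - 3 \left(\frac{3}{11}\right)^{2}}{27} \left(-81\right) + \left(-11\right)^{2} = \left(-2 + 3 \cdot \frac{1}{11} - 3 \left(3 \cdot \frac{1}{11}\right)^{2}\right) \frac{1}{27} \left(-81\right) + 121 = \left(-2 + \frac{3}{11} - 3 \left(\frac{3}{11}\right)^{2}\right) \frac{1}{27} \left(-81\right) + 121 = \left(-2 + \frac{3}{11} - \frac{27}{121}\right) \frac{1}{27} \left(-81\right) + 121 = \left(- \frac{236}{121}\right) \frac{1}{27} \left(-81\right) + 121 = \left(- \frac{236}{3267}\right) \left(-81\right) + 121 = \frac{708}{121} + 121 = \frac{15349}{121}$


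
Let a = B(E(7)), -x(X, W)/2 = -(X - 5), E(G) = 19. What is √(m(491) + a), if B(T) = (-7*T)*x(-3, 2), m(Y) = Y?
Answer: 3*√291 ≈ 51.176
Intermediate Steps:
x(X, W) = -10 + 2*X (x(X, W) = -(-2)*(X - 5) = -(-2)*(-5 + X) = -2*(5 - X) = -10 + 2*X)
B(T) = 112*T (B(T) = (-7*T)*(-10 + 2*(-3)) = (-7*T)*(-10 - 6) = -7*T*(-16) = 112*T)
a = 2128 (a = 112*19 = 2128)
√(m(491) + a) = √(491 + 2128) = √2619 = 3*√291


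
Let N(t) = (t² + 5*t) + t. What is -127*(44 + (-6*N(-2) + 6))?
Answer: -12446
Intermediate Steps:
N(t) = t² + 6*t
-127*(44 + (-6*N(-2) + 6)) = -127*(44 + (-(-12)*(6 - 2) + 6)) = -127*(44 + (-(-12)*4 + 6)) = -127*(44 + (-6*(-8) + 6)) = -127*(44 + (48 + 6)) = -127*(44 + 54) = -127*98 = -12446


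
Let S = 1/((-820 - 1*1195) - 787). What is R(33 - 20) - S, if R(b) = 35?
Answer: 98071/2802 ≈ 35.000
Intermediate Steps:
S = -1/2802 (S = 1/((-820 - 1195) - 787) = 1/(-2015 - 787) = 1/(-2802) = -1/2802 ≈ -0.00035689)
R(33 - 20) - S = 35 - 1*(-1/2802) = 35 + 1/2802 = 98071/2802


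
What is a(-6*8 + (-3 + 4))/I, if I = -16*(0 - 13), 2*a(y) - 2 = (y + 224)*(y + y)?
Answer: -4159/104 ≈ -39.990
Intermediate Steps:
a(y) = 1 + y*(224 + y) (a(y) = 1 + ((y + 224)*(y + y))/2 = 1 + ((224 + y)*(2*y))/2 = 1 + (2*y*(224 + y))/2 = 1 + y*(224 + y))
I = 208 (I = -16*(-13) = 208)
a(-6*8 + (-3 + 4))/I = (1 + (-6*8 + (-3 + 4))² + 224*(-6*8 + (-3 + 4)))/208 = (1 + (-48 + 1)² + 224*(-48 + 1))*(1/208) = (1 + (-47)² + 224*(-47))*(1/208) = (1 + 2209 - 10528)*(1/208) = -8318*1/208 = -4159/104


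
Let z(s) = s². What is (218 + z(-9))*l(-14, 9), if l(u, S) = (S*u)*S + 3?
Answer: -338169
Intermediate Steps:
l(u, S) = 3 + u*S² (l(u, S) = u*S² + 3 = 3 + u*S²)
(218 + z(-9))*l(-14, 9) = (218 + (-9)²)*(3 - 14*9²) = (218 + 81)*(3 - 14*81) = 299*(3 - 1134) = 299*(-1131) = -338169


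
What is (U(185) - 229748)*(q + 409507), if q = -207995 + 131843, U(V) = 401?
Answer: -76453969185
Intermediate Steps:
q = -76152
(U(185) - 229748)*(q + 409507) = (401 - 229748)*(-76152 + 409507) = -229347*333355 = -76453969185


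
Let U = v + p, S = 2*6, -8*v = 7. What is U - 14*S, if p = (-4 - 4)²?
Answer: -839/8 ≈ -104.88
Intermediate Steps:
v = -7/8 (v = -⅛*7 = -7/8 ≈ -0.87500)
S = 12
p = 64 (p = (-8)² = 64)
U = 505/8 (U = -7/8 + 64 = 505/8 ≈ 63.125)
U - 14*S = 505/8 - 14*12 = 505/8 - 168 = -839/8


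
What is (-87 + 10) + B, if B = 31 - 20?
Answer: -66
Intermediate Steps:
B = 11
(-87 + 10) + B = (-87 + 10) + 11 = -77 + 11 = -66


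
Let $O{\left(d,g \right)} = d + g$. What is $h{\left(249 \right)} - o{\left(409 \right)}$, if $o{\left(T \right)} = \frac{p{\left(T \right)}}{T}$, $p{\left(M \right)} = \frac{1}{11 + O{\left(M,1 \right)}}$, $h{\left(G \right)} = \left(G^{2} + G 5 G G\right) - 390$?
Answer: $\frac{13302092021783}{172189} \approx 7.7253 \cdot 10^{7}$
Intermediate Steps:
$h{\left(G \right)} = -390 + G^{2} + 5 G^{3}$ ($h{\left(G \right)} = \left(G^{2} + 5 G G G\right) - 390 = \left(G^{2} + 5 G^{2} G\right) - 390 = \left(G^{2} + 5 G^{3}\right) - 390 = -390 + G^{2} + 5 G^{3}$)
$p{\left(M \right)} = \frac{1}{12 + M}$ ($p{\left(M \right)} = \frac{1}{11 + \left(M + 1\right)} = \frac{1}{11 + \left(1 + M\right)} = \frac{1}{12 + M}$)
$o{\left(T \right)} = \frac{1}{T \left(12 + T\right)}$ ($o{\left(T \right)} = \frac{1}{\left(12 + T\right) T} = \frac{1}{T \left(12 + T\right)}$)
$h{\left(249 \right)} - o{\left(409 \right)} = \left(-390 + 249^{2} + 5 \cdot 249^{3}\right) - \frac{1}{409 \left(12 + 409\right)} = \left(-390 + 62001 + 5 \cdot 15438249\right) - \frac{1}{409 \cdot 421} = \left(-390 + 62001 + 77191245\right) - \frac{1}{409} \cdot \frac{1}{421} = 77252856 - \frac{1}{172189} = \frac{13302092021783}{172189}$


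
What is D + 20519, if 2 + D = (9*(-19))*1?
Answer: 20346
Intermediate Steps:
D = -173 (D = -2 + (9*(-19))*1 = -2 - 171*1 = -2 - 171 = -173)
D + 20519 = -173 + 20519 = 20346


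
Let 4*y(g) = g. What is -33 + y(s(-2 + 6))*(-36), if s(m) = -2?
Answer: -15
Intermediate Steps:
y(g) = g/4
-33 + y(s(-2 + 6))*(-36) = -33 + ((¼)*(-2))*(-36) = -33 - ½*(-36) = -33 + 18 = -15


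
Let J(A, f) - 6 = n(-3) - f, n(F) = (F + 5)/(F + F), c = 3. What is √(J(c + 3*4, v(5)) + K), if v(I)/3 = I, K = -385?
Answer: 13*I*√21/3 ≈ 19.858*I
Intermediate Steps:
v(I) = 3*I
n(F) = (5 + F)/(2*F) (n(F) = (5 + F)/((2*F)) = (5 + F)*(1/(2*F)) = (5 + F)/(2*F))
J(A, f) = 17/3 - f (J(A, f) = 6 + ((½)*(5 - 3)/(-3) - f) = 6 + ((½)*(-⅓)*2 - f) = 6 + (-⅓ - f) = 17/3 - f)
√(J(c + 3*4, v(5)) + K) = √((17/3 - 3*5) - 385) = √((17/3 - 1*15) - 385) = √((17/3 - 15) - 385) = √(-28/3 - 385) = √(-1183/3) = 13*I*√21/3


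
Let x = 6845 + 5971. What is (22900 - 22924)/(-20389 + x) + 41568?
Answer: 314794488/7573 ≈ 41568.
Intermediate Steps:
x = 12816
(22900 - 22924)/(-20389 + x) + 41568 = (22900 - 22924)/(-20389 + 12816) + 41568 = -24/(-7573) + 41568 = -24*(-1/7573) + 41568 = 24/7573 + 41568 = 314794488/7573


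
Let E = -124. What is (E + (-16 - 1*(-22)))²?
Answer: 13924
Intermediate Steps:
(E + (-16 - 1*(-22)))² = (-124 + (-16 - 1*(-22)))² = (-124 + (-16 + 22))² = (-124 + 6)² = (-118)² = 13924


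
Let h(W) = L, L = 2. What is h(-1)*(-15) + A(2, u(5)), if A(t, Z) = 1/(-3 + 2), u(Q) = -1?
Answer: -31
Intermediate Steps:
h(W) = 2
A(t, Z) = -1 (A(t, Z) = 1/(-1) = -1)
h(-1)*(-15) + A(2, u(5)) = 2*(-15) - 1 = -30 - 1 = -31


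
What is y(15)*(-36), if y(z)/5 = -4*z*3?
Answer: 32400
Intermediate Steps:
y(z) = -60*z (y(z) = 5*(-4*z*3) = 5*(-12*z) = -60*z)
y(15)*(-36) = -60*15*(-36) = -900*(-36) = 32400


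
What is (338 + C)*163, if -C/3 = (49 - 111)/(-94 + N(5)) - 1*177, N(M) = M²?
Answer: 3247775/23 ≈ 1.4121e+5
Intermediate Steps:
C = 12151/23 (C = -3*((49 - 111)/(-94 + 5²) - 1*177) = -3*(-62/(-94 + 25) - 177) = -3*(-62/(-69) - 177) = -3*(-62*(-1/69) - 177) = -3*(62/69 - 177) = -3*(-12151/69) = 12151/23 ≈ 528.30)
(338 + C)*163 = (338 + 12151/23)*163 = (19925/23)*163 = 3247775/23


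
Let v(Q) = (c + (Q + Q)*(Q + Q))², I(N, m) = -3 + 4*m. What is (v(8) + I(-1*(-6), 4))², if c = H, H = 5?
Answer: 4642241956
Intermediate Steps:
c = 5
v(Q) = (5 + 4*Q²)² (v(Q) = (5 + (Q + Q)*(Q + Q))² = (5 + (2*Q)*(2*Q))² = (5 + 4*Q²)²)
(v(8) + I(-1*(-6), 4))² = ((5 + 4*8²)² + (-3 + 4*4))² = ((5 + 4*64)² + (-3 + 16))² = ((5 + 256)² + 13)² = (261² + 13)² = (68121 + 13)² = 68134² = 4642241956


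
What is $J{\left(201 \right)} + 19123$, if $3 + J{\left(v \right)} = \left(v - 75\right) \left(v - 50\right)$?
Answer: $38146$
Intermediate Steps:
$J{\left(v \right)} = -3 + \left(-75 + v\right) \left(-50 + v\right)$ ($J{\left(v \right)} = -3 + \left(v - 75\right) \left(v - 50\right) = -3 + \left(-75 + v\right) \left(-50 + v\right)$)
$J{\left(201 \right)} + 19123 = \left(3747 + 201^{2} - 25125\right) + 19123 = \left(3747 + 40401 - 25125\right) + 19123 = 19023 + 19123 = 38146$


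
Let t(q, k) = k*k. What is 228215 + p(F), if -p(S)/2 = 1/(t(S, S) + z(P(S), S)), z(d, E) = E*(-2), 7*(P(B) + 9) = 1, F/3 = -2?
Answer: 5477159/24 ≈ 2.2822e+5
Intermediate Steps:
F = -6 (F = 3*(-2) = -6)
P(B) = -62/7 (P(B) = -9 + (1/7)*1 = -9 + 1/7 = -62/7)
z(d, E) = -2*E
t(q, k) = k**2
p(S) = -2/(S**2 - 2*S)
228215 + p(F) = 228215 - 2/(-6*(-2 - 6)) = 228215 - 2*(-1/6)/(-8) = 228215 - 2*(-1/6)*(-1/8) = 228215 - 1/24 = 5477159/24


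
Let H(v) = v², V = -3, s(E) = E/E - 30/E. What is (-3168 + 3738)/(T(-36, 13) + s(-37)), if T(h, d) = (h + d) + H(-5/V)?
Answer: -189810/6131 ≈ -30.959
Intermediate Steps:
s(E) = 1 - 30/E
T(h, d) = 25/9 + d + h (T(h, d) = (h + d) + (-5/(-3))² = (d + h) + (-5*(-⅓))² = (d + h) + (5/3)² = (d + h) + 25/9 = 25/9 + d + h)
(-3168 + 3738)/(T(-36, 13) + s(-37)) = (-3168 + 3738)/((25/9 + 13 - 36) + (-30 - 37)/(-37)) = 570/(-182/9 - 1/37*(-67)) = 570/(-182/9 + 67/37) = 570/(-6131/333) = 570*(-333/6131) = -189810/6131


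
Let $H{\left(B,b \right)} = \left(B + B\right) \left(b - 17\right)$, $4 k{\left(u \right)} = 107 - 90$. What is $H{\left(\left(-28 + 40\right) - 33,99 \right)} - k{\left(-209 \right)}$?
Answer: $- \frac{13793}{4} \approx -3448.3$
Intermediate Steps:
$k{\left(u \right)} = \frac{17}{4}$ ($k{\left(u \right)} = \frac{107 - 90}{4} = \frac{1}{4} \cdot 17 = \frac{17}{4}$)
$H{\left(B,b \right)} = 2 B \left(-17 + b\right)$
$H{\left(\left(-28 + 40\right) - 33,99 \right)} - k{\left(-209 \right)} = 2 \left(\left(-28 + 40\right) - 33\right) \left(-17 + 99\right) - \frac{17}{4} = 2 \left(12 - 33\right) 82 - \frac{17}{4} = 2 \left(-21\right) 82 - \frac{17}{4} = -3444 - \frac{17}{4} = - \frac{13793}{4}$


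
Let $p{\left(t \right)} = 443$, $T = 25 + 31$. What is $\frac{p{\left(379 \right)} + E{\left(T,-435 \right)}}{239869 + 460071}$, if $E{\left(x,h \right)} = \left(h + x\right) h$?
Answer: $\frac{41327}{174985} \approx 0.23617$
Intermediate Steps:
$T = 56$
$E{\left(x,h \right)} = h \left(h + x\right)$
$\frac{p{\left(379 \right)} + E{\left(T,-435 \right)}}{239869 + 460071} = \frac{443 - 435 \left(-435 + 56\right)}{239869 + 460071} = \frac{443 - -164865}{699940} = \left(443 + 164865\right) \frac{1}{699940} = 165308 \cdot \frac{1}{699940} = \frac{41327}{174985}$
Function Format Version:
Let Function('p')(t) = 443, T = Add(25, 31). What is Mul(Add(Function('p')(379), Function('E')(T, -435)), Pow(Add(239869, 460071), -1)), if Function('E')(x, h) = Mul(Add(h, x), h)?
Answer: Rational(41327, 174985) ≈ 0.23617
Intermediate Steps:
T = 56
Function('E')(x, h) = Mul(h, Add(h, x))
Mul(Add(Function('p')(379), Function('E')(T, -435)), Pow(Add(239869, 460071), -1)) = Mul(Add(443, Mul(-435, Add(-435, 56))), Pow(Add(239869, 460071), -1)) = Mul(Add(443, Mul(-435, -379)), Pow(699940, -1)) = Mul(Add(443, 164865), Rational(1, 699940)) = Mul(165308, Rational(1, 699940)) = Rational(41327, 174985)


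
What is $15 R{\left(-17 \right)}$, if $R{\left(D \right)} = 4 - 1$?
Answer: $45$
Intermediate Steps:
$R{\left(D \right)} = 3$ ($R{\left(D \right)} = 4 - 1 = 3$)
$15 R{\left(-17 \right)} = 15 \cdot 3 = 45$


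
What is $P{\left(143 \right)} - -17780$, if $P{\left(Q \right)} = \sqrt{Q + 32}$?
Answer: $17780 + 5 \sqrt{7} \approx 17793.0$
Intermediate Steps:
$P{\left(Q \right)} = \sqrt{32 + Q}$
$P{\left(143 \right)} - -17780 = \sqrt{32 + 143} - -17780 = \sqrt{175} + 17780 = 5 \sqrt{7} + 17780 = 17780 + 5 \sqrt{7}$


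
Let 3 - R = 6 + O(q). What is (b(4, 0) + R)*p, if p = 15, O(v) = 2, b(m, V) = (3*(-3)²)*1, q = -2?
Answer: 330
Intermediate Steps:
b(m, V) = 27 (b(m, V) = (3*9)*1 = 27*1 = 27)
R = -5 (R = 3 - (6 + 2) = 3 - 1*8 = 3 - 8 = -5)
(b(4, 0) + R)*p = (27 - 5)*15 = 22*15 = 330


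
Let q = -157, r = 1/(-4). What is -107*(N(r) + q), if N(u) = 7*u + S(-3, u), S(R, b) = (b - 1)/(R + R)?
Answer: 407135/24 ≈ 16964.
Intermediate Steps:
r = -1/4 ≈ -0.25000
S(R, b) = (-1 + b)/(2*R) (S(R, b) = (-1 + b)/((2*R)) = (-1 + b)*(1/(2*R)) = (-1 + b)/(2*R))
N(u) = 1/6 + 41*u/6 (N(u) = 7*u + (1/2)*(-1 + u)/(-3) = 7*u + (1/2)*(-1/3)*(-1 + u) = 7*u + (1/6 - u/6) = 1/6 + 41*u/6)
-107*(N(r) + q) = -107*((1/6 + (41/6)*(-1/4)) - 157) = -107*((1/6 - 41/24) - 157) = -107*(-37/24 - 157) = -107*(-3805/24) = 407135/24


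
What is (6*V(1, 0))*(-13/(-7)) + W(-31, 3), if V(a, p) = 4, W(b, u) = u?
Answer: 333/7 ≈ 47.571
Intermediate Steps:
(6*V(1, 0))*(-13/(-7)) + W(-31, 3) = (6*4)*(-13/(-7)) + 3 = 24*(-13*(-⅐)) + 3 = 24*(13/7) + 3 = 312/7 + 3 = 333/7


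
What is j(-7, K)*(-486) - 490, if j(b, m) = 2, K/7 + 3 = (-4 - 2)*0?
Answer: -1462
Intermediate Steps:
K = -21 (K = -21 + 7*((-4 - 2)*0) = -21 + 7*(-6*0) = -21 + 7*0 = -21 + 0 = -21)
j(-7, K)*(-486) - 490 = 2*(-486) - 490 = -972 - 490 = -1462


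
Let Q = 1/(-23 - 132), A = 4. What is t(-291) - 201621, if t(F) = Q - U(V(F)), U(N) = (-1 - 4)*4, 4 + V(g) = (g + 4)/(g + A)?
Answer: -31248156/155 ≈ -2.0160e+5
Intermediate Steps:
Q = -1/155 (Q = 1/(-155) = -1/155 ≈ -0.0064516)
V(g) = -3 (V(g) = -4 + (g + 4)/(g + 4) = -4 + (4 + g)/(4 + g) = -4 + 1 = -3)
U(N) = -20 (U(N) = -5*4 = -20)
t(F) = 3099/155 (t(F) = -1/155 - 1*(-20) = -1/155 + 20 = 3099/155)
t(-291) - 201621 = 3099/155 - 201621 = -31248156/155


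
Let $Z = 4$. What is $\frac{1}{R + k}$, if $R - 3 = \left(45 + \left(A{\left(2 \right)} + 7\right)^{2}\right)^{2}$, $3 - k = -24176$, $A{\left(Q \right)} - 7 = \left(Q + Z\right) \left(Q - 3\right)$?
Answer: $\frac{1}{36063} \approx 2.7729 \cdot 10^{-5}$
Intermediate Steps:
$A{\left(Q \right)} = 7 + \left(-3 + Q\right) \left(4 + Q\right)$ ($A{\left(Q \right)} = 7 + \left(Q + 4\right) \left(Q - 3\right) = 7 + \left(4 + Q\right) \left(-3 + Q\right) = 7 + \left(-3 + Q\right) \left(4 + Q\right)$)
$k = 24179$ ($k = 3 - -24176 = 3 + 24176 = 24179$)
$R = 11884$ ($R = 3 + \left(45 + \left(\left(-5 + 2 + 2^{2}\right) + 7\right)^{2}\right)^{2} = 3 + \left(45 + \left(\left(-5 + 2 + 4\right) + 7\right)^{2}\right)^{2} = 3 + \left(45 + \left(1 + 7\right)^{2}\right)^{2} = 3 + \left(45 + 8^{2}\right)^{2} = 3 + \left(45 + 64\right)^{2} = 3 + 109^{2} = 3 + 11881 = 11884$)
$\frac{1}{R + k} = \frac{1}{11884 + 24179} = \frac{1}{36063}$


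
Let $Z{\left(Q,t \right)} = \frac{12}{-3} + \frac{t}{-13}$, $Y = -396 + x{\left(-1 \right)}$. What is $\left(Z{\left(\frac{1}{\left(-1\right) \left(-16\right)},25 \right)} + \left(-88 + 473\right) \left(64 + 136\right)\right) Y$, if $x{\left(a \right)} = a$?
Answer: $- \frac{397366431}{13} \approx -3.0567 \cdot 10^{7}$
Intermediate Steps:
$Y = -397$ ($Y = -396 - 1 = -397$)
$Z{\left(Q,t \right)} = -4 - \frac{t}{13}$ ($Z{\left(Q,t \right)} = 12 \left(- \frac{1}{3}\right) + t \left(- \frac{1}{13}\right) = -4 - \frac{t}{13}$)
$\left(Z{\left(\frac{1}{\left(-1\right) \left(-16\right)},25 \right)} + \left(-88 + 473\right) \left(64 + 136\right)\right) Y = \left(\left(-4 - \frac{25}{13}\right) + \left(-88 + 473\right) \left(64 + 136\right)\right) \left(-397\right) = \left(\left(-4 - \frac{25}{13}\right) + 385 \cdot 200\right) \left(-397\right) = \left(- \frac{77}{13} + 77000\right) \left(-397\right) = \frac{1000923}{13} \left(-397\right) = - \frac{397366431}{13}$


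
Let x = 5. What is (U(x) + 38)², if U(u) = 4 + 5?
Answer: 2209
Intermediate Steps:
U(u) = 9
(U(x) + 38)² = (9 + 38)² = 47² = 2209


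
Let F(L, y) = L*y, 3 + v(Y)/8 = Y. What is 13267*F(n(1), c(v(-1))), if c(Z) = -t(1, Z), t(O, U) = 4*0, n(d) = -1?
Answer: 0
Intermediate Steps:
t(O, U) = 0
v(Y) = -24 + 8*Y
c(Z) = 0 (c(Z) = -1*0 = 0)
13267*F(n(1), c(v(-1))) = 13267*(-1*0) = 13267*0 = 0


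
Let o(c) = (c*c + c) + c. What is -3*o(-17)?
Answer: -765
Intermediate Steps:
o(c) = c² + 2*c (o(c) = (c² + c) + c = (c + c²) + c = c² + 2*c)
-3*o(-17) = -(-51)*(2 - 17) = -(-51)*(-15) = -3*255 = -765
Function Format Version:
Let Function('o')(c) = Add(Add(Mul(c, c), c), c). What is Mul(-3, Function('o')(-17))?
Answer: -765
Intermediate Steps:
Function('o')(c) = Add(Pow(c, 2), Mul(2, c)) (Function('o')(c) = Add(Add(Pow(c, 2), c), c) = Add(Add(c, Pow(c, 2)), c) = Add(Pow(c, 2), Mul(2, c)))
Mul(-3, Function('o')(-17)) = Mul(-3, Mul(-17, Add(2, -17))) = Mul(-3, Mul(-17, -15)) = Mul(-3, 255) = -765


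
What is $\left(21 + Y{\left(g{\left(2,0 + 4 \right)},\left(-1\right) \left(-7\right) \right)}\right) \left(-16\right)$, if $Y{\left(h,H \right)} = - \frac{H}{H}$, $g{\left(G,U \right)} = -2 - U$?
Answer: $-320$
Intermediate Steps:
$Y{\left(h,H \right)} = -1$ ($Y{\left(h,H \right)} = \left(-1\right) 1 = -1$)
$\left(21 + Y{\left(g{\left(2,0 + 4 \right)},\left(-1\right) \left(-7\right) \right)}\right) \left(-16\right) = \left(21 - 1\right) \left(-16\right) = 20 \left(-16\right) = -320$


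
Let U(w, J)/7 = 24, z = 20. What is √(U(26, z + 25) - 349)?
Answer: I*√181 ≈ 13.454*I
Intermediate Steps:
U(w, J) = 168 (U(w, J) = 7*24 = 168)
√(U(26, z + 25) - 349) = √(168 - 349) = √(-181) = I*√181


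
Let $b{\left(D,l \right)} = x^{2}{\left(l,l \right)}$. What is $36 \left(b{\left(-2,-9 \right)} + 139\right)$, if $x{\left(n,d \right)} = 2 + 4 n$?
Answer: $46620$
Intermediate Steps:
$b{\left(D,l \right)} = \left(2 + 4 l\right)^{2}$
$36 \left(b{\left(-2,-9 \right)} + 139\right) = 36 \left(4 \left(1 + 2 \left(-9\right)\right)^{2} + 139\right) = 36 \left(4 \left(1 - 18\right)^{2} + 139\right) = 36 \left(4 \left(-17\right)^{2} + 139\right) = 36 \left(4 \cdot 289 + 139\right) = 36 \left(1156 + 139\right) = 36 \cdot 1295 = 46620$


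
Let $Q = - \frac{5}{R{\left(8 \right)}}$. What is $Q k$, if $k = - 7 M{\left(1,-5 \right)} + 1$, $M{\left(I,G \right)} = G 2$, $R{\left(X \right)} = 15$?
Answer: $- \frac{71}{3} \approx -23.667$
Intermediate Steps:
$M{\left(I,G \right)} = 2 G$
$Q = - \frac{1}{3}$ ($Q = - \frac{5}{15} = \left(-5\right) \frac{1}{15} = - \frac{1}{3} \approx -0.33333$)
$k = 71$ ($k = - 7 \cdot 2 \left(-5\right) + 1 = \left(-7\right) \left(-10\right) + 1 = 70 + 1 = 71$)
$Q k = \left(- \frac{1}{3}\right) 71 = - \frac{71}{3}$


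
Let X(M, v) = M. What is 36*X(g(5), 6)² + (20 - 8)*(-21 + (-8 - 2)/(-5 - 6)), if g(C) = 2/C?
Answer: -64716/275 ≈ -235.33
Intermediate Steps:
36*X(g(5), 6)² + (20 - 8)*(-21 + (-8 - 2)/(-5 - 6)) = 36*(2/5)² + (20 - 8)*(-21 + (-8 - 2)/(-5 - 6)) = 36*(2*(⅕))² + 12*(-21 - 10/(-11)) = 36*(⅖)² + 12*(-21 - 10*(-1/11)) = 36*(4/25) + 12*(-21 + 10/11) = 144/25 + 12*(-221/11) = 144/25 - 2652/11 = -64716/275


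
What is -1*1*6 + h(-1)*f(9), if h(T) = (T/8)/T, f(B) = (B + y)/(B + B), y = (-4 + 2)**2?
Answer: -851/144 ≈ -5.9097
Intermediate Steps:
y = 4 (y = (-2)**2 = 4)
f(B) = (4 + B)/(2*B) (f(B) = (B + 4)/(B + B) = (4 + B)/((2*B)) = (4 + B)*(1/(2*B)) = (4 + B)/(2*B))
h(T) = 1/8 (h(T) = (T*(1/8))/T = (T/8)/T = 1/8)
-1*1*6 + h(-1)*f(9) = -1*1*6 + ((1/2)*(4 + 9)/9)/8 = -1*6 + ((1/2)*(1/9)*13)/8 = -6 + (1/8)*(13/18) = -6 + 13/144 = -851/144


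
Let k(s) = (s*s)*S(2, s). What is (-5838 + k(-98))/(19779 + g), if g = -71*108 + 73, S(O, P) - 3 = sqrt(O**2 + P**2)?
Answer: 11487/6092 + 2401*sqrt(2402)/1523 ≈ 79.150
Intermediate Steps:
S(O, P) = 3 + sqrt(O**2 + P**2)
g = -7595 (g = -7668 + 73 = -7595)
k(s) = s**2*(3 + sqrt(4 + s**2)) (k(s) = (s*s)*(3 + sqrt(2**2 + s**2)) = s**2*(3 + sqrt(4 + s**2)))
(-5838 + k(-98))/(19779 + g) = (-5838 + (-98)**2*(3 + sqrt(4 + (-98)**2)))/(19779 - 7595) = (-5838 + 9604*(3 + sqrt(4 + 9604)))/12184 = (-5838 + 9604*(3 + sqrt(9608)))*(1/12184) = (-5838 + 9604*(3 + 2*sqrt(2402)))*(1/12184) = (-5838 + (28812 + 19208*sqrt(2402)))*(1/12184) = (22974 + 19208*sqrt(2402))*(1/12184) = 11487/6092 + 2401*sqrt(2402)/1523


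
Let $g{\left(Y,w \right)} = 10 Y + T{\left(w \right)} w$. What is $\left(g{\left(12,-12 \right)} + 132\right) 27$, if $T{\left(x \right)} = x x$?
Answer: $-39852$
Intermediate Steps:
$T{\left(x \right)} = x^{2}$
$g{\left(Y,w \right)} = w^{3} + 10 Y$ ($g{\left(Y,w \right)} = 10 Y + w^{2} w = 10 Y + w^{3} = w^{3} + 10 Y$)
$\left(g{\left(12,-12 \right)} + 132\right) 27 = \left(\left(\left(-12\right)^{3} + 10 \cdot 12\right) + 132\right) 27 = \left(\left(-1728 + 120\right) + 132\right) 27 = \left(-1608 + 132\right) 27 = \left(-1476\right) 27 = -39852$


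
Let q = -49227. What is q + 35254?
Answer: -13973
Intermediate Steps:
q + 35254 = -49227 + 35254 = -13973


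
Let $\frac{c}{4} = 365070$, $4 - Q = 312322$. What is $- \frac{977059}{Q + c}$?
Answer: $- \frac{26407}{31026} \approx -0.85112$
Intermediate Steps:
$Q = -312318$ ($Q = 4 - 312322 = -312318$)
$c = 1460280$ ($c = 4 \cdot 365070 = 1460280$)
$- \frac{977059}{Q + c} = - \frac{977059}{-312318 + 1460280} = - \frac{977059}{1147962} = \left(-977059\right) \frac{1}{1147962} = - \frac{26407}{31026}$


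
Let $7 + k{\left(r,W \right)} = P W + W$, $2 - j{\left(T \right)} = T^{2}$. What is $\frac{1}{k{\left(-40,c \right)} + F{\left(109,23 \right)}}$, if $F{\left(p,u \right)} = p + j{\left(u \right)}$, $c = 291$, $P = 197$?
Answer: $\frac{1}{57193} \approx 1.7485 \cdot 10^{-5}$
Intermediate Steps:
$j{\left(T \right)} = 2 - T^{2}$
$k{\left(r,W \right)} = -7 + 198 W$ ($k{\left(r,W \right)} = -7 + \left(197 W + W\right) = -7 + 198 W$)
$F{\left(p,u \right)} = 2 + p - u^{2}$ ($F{\left(p,u \right)} = p - \left(-2 + u^{2}\right) = 2 + p - u^{2}$)
$\frac{1}{k{\left(-40,c \right)} + F{\left(109,23 \right)}} = \frac{1}{\left(-7 + 198 \cdot 291\right) + \left(2 + 109 - 23^{2}\right)} = \frac{1}{\left(-7 + 57618\right) + \left(2 + 109 - 529\right)} = \frac{1}{57611 + \left(2 + 109 - 529\right)} = \frac{1}{57611 - 418} = \frac{1}{57193}$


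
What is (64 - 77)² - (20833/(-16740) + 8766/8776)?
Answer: 1553994883/9181890 ≈ 169.25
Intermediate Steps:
(64 - 77)² - (20833/(-16740) + 8766/8776) = (-13)² - (20833*(-1/16740) + 8766*(1/8776)) = 169 - (-20833/16740 + 4383/4388) = 169 - 1*(-2255473/9181890) = 169 + 2255473/9181890 = 1553994883/9181890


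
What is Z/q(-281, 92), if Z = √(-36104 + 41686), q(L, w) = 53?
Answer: √5582/53 ≈ 1.4097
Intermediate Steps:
Z = √5582 ≈ 74.713
Z/q(-281, 92) = √5582/53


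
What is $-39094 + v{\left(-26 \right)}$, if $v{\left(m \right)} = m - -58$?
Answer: $-39062$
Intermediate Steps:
$v{\left(m \right)} = 58 + m$ ($v{\left(m \right)} = m + 58 = 58 + m$)
$-39094 + v{\left(-26 \right)} = -39094 + \left(58 - 26\right) = -39094 + 32 = -39062$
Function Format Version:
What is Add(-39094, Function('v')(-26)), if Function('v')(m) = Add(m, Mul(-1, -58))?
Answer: -39062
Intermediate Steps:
Function('v')(m) = Add(58, m) (Function('v')(m) = Add(m, 58) = Add(58, m))
Add(-39094, Function('v')(-26)) = Add(-39094, Add(58, -26)) = Add(-39094, 32) = -39062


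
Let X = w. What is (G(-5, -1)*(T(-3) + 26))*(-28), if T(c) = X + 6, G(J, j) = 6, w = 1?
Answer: -5544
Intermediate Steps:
X = 1
T(c) = 7 (T(c) = 1 + 6 = 7)
(G(-5, -1)*(T(-3) + 26))*(-28) = (6*(7 + 26))*(-28) = (6*33)*(-28) = 198*(-28) = -5544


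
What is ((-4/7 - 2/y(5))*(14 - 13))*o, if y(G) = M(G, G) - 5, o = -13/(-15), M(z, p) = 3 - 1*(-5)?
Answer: -338/315 ≈ -1.0730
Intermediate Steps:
M(z, p) = 8 (M(z, p) = 3 + 5 = 8)
o = 13/15 (o = -13*(-1/15) = 13/15 ≈ 0.86667)
y(G) = 3 (y(G) = 8 - 5 = 3)
((-4/7 - 2/y(5))*(14 - 13))*o = ((-4/7 - 2/3)*(14 - 13))*(13/15) = ((-4*1/7 - 2*1/3)*1)*(13/15) = ((-4/7 - 2/3)*1)*(13/15) = -26/21*1*(13/15) = -26/21*13/15 = -338/315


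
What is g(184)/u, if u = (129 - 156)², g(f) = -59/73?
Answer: -59/53217 ≈ -0.0011087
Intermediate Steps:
g(f) = -59/73 (g(f) = -59*1/73 = -59/73)
u = 729 (u = (-27)² = 729)
g(184)/u = -59/73/729 = -59/73*1/729 = -59/53217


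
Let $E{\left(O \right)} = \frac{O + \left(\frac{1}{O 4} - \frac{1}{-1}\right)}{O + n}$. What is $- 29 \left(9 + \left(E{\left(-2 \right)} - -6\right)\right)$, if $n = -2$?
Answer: $- \frac{14181}{32} \approx -443.16$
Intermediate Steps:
$E{\left(O \right)} = \frac{1 + O + \frac{1}{4 O}}{-2 + O}$ ($E{\left(O \right)} = \frac{O + \left(\frac{1}{O 4} - \frac{1}{-1}\right)}{O - 2} = \frac{O + \left(\frac{1}{O} \frac{1}{4} - -1\right)}{-2 + O} = \frac{O + \left(\frac{1}{4 O} + 1\right)}{-2 + O} = \frac{O + \left(1 + \frac{1}{4 O}\right)}{-2 + O} = \frac{1 + O + \frac{1}{4 O}}{-2 + O}$)
$- 29 \left(9 + \left(E{\left(-2 \right)} - -6\right)\right) = - 29 \left(9 + \left(\frac{\frac{1}{4} - 2 + \left(-2\right)^{2}}{\left(-2\right) \left(-2 - 2\right)} - -6\right)\right) = - 29 \left(9 + \left(- \frac{\frac{1}{4} - 2 + 4}{2 \left(-4\right)} + 6\right)\right) = - 29 \left(9 + \left(\left(- \frac{1}{2}\right) \left(- \frac{1}{4}\right) \frac{9}{4} + 6\right)\right) = - 29 \left(9 + \left(\frac{9}{32} + 6\right)\right) = - 29 \left(9 + \frac{201}{32}\right) = \left(-29\right) \frac{489}{32} = - \frac{14181}{32}$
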